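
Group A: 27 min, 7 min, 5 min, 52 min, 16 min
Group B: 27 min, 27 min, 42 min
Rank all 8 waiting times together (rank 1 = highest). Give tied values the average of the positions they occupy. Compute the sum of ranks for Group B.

Sorted (descending): 52, 42, 27, 27, 27, 16, 7, 5
The 3 values of 27 occupy positions 3–5 → average rank 4.
Group B values → pooled ranks: 27→4, 27→4, 42→2
Rank sum = 4 + 4 + 2 = 10

10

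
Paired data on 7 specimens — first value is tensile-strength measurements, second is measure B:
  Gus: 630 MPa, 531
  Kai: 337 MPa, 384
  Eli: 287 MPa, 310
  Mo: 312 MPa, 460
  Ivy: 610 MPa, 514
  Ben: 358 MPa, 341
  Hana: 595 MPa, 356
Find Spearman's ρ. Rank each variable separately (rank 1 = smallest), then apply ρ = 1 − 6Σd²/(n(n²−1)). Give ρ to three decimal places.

Ranks of variable 1: 7, 3, 1, 2, 6, 4, 5
Ranks of variable 2: 7, 4, 1, 5, 6, 2, 3
d = r₁ − r₂: 0, -1, 0, -3, 0, 2, 2
d²: 0, 1, 0, 9, 0, 4, 4; Σd² = 18
ρ = 1 − 6·18/(7·48) = 1 − 108/336 = 0.679

0.679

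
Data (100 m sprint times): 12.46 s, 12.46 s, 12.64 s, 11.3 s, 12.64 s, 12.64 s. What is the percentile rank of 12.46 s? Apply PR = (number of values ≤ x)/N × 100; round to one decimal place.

N = 6.
Strictly below 12.46: 1. Equal to 12.46: 2.
PR = 3/6 × 100 = 50.0

50.0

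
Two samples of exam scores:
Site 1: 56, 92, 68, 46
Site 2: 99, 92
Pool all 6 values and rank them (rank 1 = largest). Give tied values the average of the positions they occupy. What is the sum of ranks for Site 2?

Sorted (descending): 99, 92, 92, 68, 56, 46
The 2 values of 92 occupy positions 2–3 → average rank (2+3)/2 = 2.5.
Site 2 values → pooled ranks: 99→1, 92→2.5
Rank sum = 1 + 2.5 = 3.5

3.5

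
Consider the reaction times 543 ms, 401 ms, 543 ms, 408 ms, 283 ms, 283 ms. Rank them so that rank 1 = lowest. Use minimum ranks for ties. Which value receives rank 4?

Sorted (ascending): 283, 283, 401, 408, 543, 543
The 2 values of 283 occupy positions 1–2 → each gets rank 1.
The 2 values of 543 occupy positions 5–6 → each gets rank 5.
Rank 4 → value 408.

408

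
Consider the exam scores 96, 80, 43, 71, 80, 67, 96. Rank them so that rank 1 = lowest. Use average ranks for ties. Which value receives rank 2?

67

Sorted (ascending): 43, 67, 71, 80, 80, 96, 96
The 2 values of 80 occupy positions 4–5 → average rank (4+5)/2 = 4.5.
The 2 values of 96 occupy positions 6–7 → average rank (6+7)/2 = 6.5.
Rank 2 → value 67.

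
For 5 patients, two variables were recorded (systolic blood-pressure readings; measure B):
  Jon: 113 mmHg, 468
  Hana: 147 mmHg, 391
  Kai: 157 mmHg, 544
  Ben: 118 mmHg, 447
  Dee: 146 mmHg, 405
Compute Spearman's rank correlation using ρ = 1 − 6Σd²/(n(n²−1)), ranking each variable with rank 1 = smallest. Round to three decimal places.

Ranks of variable 1: 1, 4, 5, 2, 3
Ranks of variable 2: 4, 1, 5, 3, 2
d = r₁ − r₂: -3, 3, 0, -1, 1
d²: 9, 9, 0, 1, 1; Σd² = 20
ρ = 1 − 6·20/(5·24) = 1 − 120/120 = 0.000

0.000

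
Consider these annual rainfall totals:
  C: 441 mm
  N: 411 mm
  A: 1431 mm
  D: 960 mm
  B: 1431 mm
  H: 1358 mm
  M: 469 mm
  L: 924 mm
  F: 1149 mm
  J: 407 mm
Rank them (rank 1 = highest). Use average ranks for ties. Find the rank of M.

7

Sorted (descending): 1431, 1431, 1358, 1149, 960, 924, 469, 441, 411, 407
The 2 values of 1431 occupy positions 1–2 → average rank (1+2)/2 = 1.5.
M has value 469 mm → rank 7.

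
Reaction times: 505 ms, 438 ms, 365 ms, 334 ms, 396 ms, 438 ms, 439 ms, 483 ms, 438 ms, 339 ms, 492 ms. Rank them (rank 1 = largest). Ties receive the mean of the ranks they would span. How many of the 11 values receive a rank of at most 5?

4

Sorted (descending): 505, 492, 483, 439, 438, 438, 438, 396, 365, 339, 334
The 3 values of 438 occupy positions 5–7 → average rank 6.
Ranks ≤ 5: {1, 2, 3, 4} → 4 values.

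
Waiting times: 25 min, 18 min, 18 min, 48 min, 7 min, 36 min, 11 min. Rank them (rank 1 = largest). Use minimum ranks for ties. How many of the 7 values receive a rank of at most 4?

Sorted (descending): 48, 36, 25, 18, 18, 11, 7
The 2 values of 18 occupy positions 4–5 → each gets rank 4.
Ranks ≤ 4: {1, 2, 3, 4, 4} → 5 values.

5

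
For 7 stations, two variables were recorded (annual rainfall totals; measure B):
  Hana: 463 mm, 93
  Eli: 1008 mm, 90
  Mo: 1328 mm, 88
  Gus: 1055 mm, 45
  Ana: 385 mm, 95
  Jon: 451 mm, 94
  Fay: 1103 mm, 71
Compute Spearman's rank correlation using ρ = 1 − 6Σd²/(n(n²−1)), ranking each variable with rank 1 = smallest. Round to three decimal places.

-0.857

Ranks of variable 1: 3, 4, 7, 5, 1, 2, 6
Ranks of variable 2: 5, 4, 3, 1, 7, 6, 2
d = r₁ − r₂: -2, 0, 4, 4, -6, -4, 4
d²: 4, 0, 16, 16, 36, 16, 16; Σd² = 104
ρ = 1 − 6·104/(7·48) = 1 − 624/336 = -0.857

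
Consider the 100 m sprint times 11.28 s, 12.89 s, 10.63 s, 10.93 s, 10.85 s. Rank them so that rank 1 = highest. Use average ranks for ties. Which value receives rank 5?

10.63

Sorted (descending): 12.89, 11.28, 10.93, 10.85, 10.63
No ties — each value takes its position as its rank.
Rank 5 → value 10.63.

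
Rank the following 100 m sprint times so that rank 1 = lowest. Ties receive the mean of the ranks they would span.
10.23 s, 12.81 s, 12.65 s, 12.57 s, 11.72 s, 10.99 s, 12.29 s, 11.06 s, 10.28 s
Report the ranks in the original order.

1, 9, 8, 7, 5, 3, 6, 4, 2

Sorted (ascending): 10.23, 10.28, 10.99, 11.06, 11.72, 12.29, 12.57, 12.65, 12.81
No ties — each value takes its position as its rank.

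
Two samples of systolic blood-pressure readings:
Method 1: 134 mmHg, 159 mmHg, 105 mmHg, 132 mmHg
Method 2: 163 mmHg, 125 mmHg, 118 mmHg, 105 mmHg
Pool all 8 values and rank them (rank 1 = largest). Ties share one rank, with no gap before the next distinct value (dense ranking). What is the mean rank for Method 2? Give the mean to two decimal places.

Sorted (descending): 163, 159, 134, 132, 125, 118, 105, 105
The 2 values of 105 share dense rank 7.
Remaining distinct values take the next consecutive integers.
Method 2 values → pooled ranks: 163→1, 125→5, 118→6, 105→7
Mean rank = (1 + 5 + 6 + 7) / 4 = 4.75

4.75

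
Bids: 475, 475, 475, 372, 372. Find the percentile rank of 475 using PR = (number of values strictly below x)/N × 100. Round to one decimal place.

40.0

N = 5.
Strictly below 475: 2. Equal to 475: 3.
PR = 2/5 × 100 = 40.0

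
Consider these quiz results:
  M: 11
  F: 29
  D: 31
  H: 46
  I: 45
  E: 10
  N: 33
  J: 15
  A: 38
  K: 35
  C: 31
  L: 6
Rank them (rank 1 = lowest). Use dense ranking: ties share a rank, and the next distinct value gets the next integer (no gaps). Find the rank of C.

6

Sorted (ascending): 6, 10, 11, 15, 29, 31, 31, 33, 35, 38, 45, 46
The 2 values of 31 share dense rank 6.
Remaining distinct values take the next consecutive integers.
C has value 31 → rank 6.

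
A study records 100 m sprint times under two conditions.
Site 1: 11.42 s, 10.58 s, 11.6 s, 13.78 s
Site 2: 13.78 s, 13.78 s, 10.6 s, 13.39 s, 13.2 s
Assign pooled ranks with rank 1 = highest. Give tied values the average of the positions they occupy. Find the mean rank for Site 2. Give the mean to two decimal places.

4.20

Sorted (descending): 13.78, 13.78, 13.78, 13.39, 13.2, 11.6, 11.42, 10.6, 10.58
The 3 values of 13.78 occupy positions 1–3 → average rank 2.
Site 2 values → pooled ranks: 13.78→2, 13.78→2, 10.6→8, 13.39→4, 13.2→5
Mean rank = (2 + 2 + 8 + 4 + 5) / 5 = 4.20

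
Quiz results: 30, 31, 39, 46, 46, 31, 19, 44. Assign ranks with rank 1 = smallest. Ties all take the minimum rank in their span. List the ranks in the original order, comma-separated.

2, 3, 5, 7, 7, 3, 1, 6

Sorted (ascending): 19, 30, 31, 31, 39, 44, 46, 46
The 2 values of 31 occupy positions 3–4 → each gets rank 3.
The 2 values of 46 occupy positions 7–8 → each gets rank 7.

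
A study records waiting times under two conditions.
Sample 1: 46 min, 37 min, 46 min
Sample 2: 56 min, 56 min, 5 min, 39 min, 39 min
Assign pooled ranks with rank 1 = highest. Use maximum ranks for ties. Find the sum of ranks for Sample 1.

15

Sorted (descending): 56, 56, 46, 46, 39, 39, 37, 5
The 2 values of 56 occupy positions 1–2 → each gets rank 2.
The 2 values of 46 occupy positions 3–4 → each gets rank 4.
The 2 values of 39 occupy positions 5–6 → each gets rank 6.
Sample 1 values → pooled ranks: 46→4, 37→7, 46→4
Rank sum = 4 + 7 + 4 = 15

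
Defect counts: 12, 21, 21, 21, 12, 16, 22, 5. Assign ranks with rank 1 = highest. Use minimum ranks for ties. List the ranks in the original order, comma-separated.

6, 2, 2, 2, 6, 5, 1, 8

Sorted (descending): 22, 21, 21, 21, 16, 12, 12, 5
The 3 values of 21 occupy positions 2–4 → each gets rank 2.
The 2 values of 12 occupy positions 6–7 → each gets rank 6.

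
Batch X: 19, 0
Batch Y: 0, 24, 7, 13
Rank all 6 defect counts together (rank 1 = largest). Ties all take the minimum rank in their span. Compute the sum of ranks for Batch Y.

13

Sorted (descending): 24, 19, 13, 7, 0, 0
The 2 values of 0 occupy positions 5–6 → each gets rank 5.
Batch Y values → pooled ranks: 0→5, 24→1, 7→4, 13→3
Rank sum = 5 + 1 + 4 + 3 = 13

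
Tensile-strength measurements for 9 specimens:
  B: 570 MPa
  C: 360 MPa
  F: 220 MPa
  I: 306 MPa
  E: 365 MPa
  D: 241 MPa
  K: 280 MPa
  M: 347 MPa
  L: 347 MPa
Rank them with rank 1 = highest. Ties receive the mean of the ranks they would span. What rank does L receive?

4.5

Sorted (descending): 570, 365, 360, 347, 347, 306, 280, 241, 220
The 2 values of 347 occupy positions 4–5 → average rank (4+5)/2 = 4.5.
L has value 347 MPa → rank 4.5.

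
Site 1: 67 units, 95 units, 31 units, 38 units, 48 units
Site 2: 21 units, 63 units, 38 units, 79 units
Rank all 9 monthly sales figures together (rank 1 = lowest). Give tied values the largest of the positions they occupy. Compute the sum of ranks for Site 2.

Sorted (ascending): 21, 31, 38, 38, 48, 63, 67, 79, 95
The 2 values of 38 occupy positions 3–4 → each gets rank 4.
Site 2 values → pooled ranks: 21→1, 63→6, 38→4, 79→8
Rank sum = 1 + 6 + 4 + 8 = 19

19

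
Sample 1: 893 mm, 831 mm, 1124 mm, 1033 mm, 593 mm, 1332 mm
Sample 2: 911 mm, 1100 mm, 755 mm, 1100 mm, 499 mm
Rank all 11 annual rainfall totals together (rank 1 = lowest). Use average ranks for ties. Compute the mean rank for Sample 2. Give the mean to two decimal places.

Sorted (ascending): 499, 593, 755, 831, 893, 911, 1033, 1100, 1100, 1124, 1332
The 2 values of 1100 occupy positions 8–9 → average rank (8+9)/2 = 8.5.
Sample 2 values → pooled ranks: 911→6, 1100→8.5, 755→3, 1100→8.5, 499→1
Mean rank = (6 + 8.5 + 3 + 8.5 + 1) / 5 = 5.40

5.40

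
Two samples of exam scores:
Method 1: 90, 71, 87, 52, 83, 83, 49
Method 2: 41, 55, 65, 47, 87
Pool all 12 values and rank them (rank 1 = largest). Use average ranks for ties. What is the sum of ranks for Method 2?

40.5

Sorted (descending): 90, 87, 87, 83, 83, 71, 65, 55, 52, 49, 47, 41
The 2 values of 87 occupy positions 2–3 → average rank (2+3)/2 = 2.5.
The 2 values of 83 occupy positions 4–5 → average rank (4+5)/2 = 4.5.
Method 2 values → pooled ranks: 41→12, 55→8, 65→7, 47→11, 87→2.5
Rank sum = 12 + 8 + 7 + 11 + 2.5 = 40.5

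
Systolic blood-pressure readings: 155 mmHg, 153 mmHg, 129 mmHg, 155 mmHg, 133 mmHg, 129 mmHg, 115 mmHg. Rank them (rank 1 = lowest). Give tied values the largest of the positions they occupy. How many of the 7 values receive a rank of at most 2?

1

Sorted (ascending): 115, 129, 129, 133, 153, 155, 155
The 2 values of 129 occupy positions 2–3 → each gets rank 3.
The 2 values of 155 occupy positions 6–7 → each gets rank 7.
Ranks ≤ 2: {1} → 1 value.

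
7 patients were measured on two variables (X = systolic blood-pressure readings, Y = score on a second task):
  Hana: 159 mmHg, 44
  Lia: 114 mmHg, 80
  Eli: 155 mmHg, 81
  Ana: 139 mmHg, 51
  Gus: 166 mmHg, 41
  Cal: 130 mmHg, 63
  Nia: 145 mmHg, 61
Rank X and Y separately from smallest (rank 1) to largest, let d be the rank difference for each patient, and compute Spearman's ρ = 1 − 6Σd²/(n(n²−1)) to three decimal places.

-0.607

Ranks of variable 1: 6, 1, 5, 3, 7, 2, 4
Ranks of variable 2: 2, 6, 7, 3, 1, 5, 4
d = r₁ − r₂: 4, -5, -2, 0, 6, -3, 0
d²: 16, 25, 4, 0, 36, 9, 0; Σd² = 90
ρ = 1 − 6·90/(7·48) = 1 − 540/336 = -0.607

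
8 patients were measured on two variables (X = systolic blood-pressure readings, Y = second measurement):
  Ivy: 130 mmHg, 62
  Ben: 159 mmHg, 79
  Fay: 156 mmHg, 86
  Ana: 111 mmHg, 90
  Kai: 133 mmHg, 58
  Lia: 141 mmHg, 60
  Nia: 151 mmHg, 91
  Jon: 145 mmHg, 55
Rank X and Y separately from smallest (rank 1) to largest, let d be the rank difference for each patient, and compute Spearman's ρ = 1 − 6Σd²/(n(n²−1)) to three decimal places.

Ranks of variable 1: 2, 8, 7, 1, 3, 4, 6, 5
Ranks of variable 2: 4, 5, 6, 7, 2, 3, 8, 1
d = r₁ − r₂: -2, 3, 1, -6, 1, 1, -2, 4
d²: 4, 9, 1, 36, 1, 1, 4, 16; Σd² = 72
ρ = 1 − 6·72/(8·63) = 1 − 432/504 = 0.143

0.143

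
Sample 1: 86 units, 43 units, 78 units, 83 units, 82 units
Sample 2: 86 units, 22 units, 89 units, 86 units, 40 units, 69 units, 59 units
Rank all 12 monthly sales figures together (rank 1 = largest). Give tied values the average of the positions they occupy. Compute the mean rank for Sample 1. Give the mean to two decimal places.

Sorted (descending): 89, 86, 86, 86, 83, 82, 78, 69, 59, 43, 40, 22
The 3 values of 86 occupy positions 2–4 → average rank 3.
Sample 1 values → pooled ranks: 86→3, 43→10, 78→7, 83→5, 82→6
Mean rank = (3 + 10 + 7 + 5 + 6) / 5 = 6.20

6.20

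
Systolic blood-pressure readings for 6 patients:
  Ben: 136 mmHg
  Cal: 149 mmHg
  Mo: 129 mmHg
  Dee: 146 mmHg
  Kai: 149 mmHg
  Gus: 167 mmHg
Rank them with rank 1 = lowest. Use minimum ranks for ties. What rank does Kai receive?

4

Sorted (ascending): 129, 136, 146, 149, 149, 167
The 2 values of 149 occupy positions 4–5 → each gets rank 4.
Kai has value 149 mmHg → rank 4.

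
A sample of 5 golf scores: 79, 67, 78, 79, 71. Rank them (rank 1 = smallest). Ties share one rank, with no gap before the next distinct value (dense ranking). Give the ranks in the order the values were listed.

4, 1, 3, 4, 2

Sorted (ascending): 67, 71, 78, 79, 79
The 2 values of 79 share dense rank 4.
Remaining distinct values take the next consecutive integers.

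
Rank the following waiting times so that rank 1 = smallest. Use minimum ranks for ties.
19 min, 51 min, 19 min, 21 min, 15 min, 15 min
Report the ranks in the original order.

Sorted (ascending): 15, 15, 19, 19, 21, 51
The 2 values of 15 occupy positions 1–2 → each gets rank 1.
The 2 values of 19 occupy positions 3–4 → each gets rank 3.

3, 6, 3, 5, 1, 1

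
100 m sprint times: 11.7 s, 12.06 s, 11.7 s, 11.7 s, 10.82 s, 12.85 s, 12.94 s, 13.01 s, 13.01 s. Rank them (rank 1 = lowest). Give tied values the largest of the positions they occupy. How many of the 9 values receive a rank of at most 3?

Sorted (ascending): 10.82, 11.7, 11.7, 11.7, 12.06, 12.85, 12.94, 13.01, 13.01
The 3 values of 11.7 occupy positions 2–4 → each gets rank 4.
The 2 values of 13.01 occupy positions 8–9 → each gets rank 9.
Ranks ≤ 3: {1} → 1 value.

1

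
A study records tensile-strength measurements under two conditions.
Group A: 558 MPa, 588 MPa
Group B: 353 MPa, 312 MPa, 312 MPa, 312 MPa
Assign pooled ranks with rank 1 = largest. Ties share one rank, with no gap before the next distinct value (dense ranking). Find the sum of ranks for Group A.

Sorted (descending): 588, 558, 353, 312, 312, 312
The 3 values of 312 share dense rank 4.
Remaining distinct values take the next consecutive integers.
Group A values → pooled ranks: 558→2, 588→1
Rank sum = 2 + 1 = 3

3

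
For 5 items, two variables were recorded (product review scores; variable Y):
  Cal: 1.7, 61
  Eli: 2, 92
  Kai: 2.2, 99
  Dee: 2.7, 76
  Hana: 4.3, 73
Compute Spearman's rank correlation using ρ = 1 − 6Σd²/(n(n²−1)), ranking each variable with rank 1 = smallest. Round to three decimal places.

Ranks of variable 1: 1, 2, 3, 4, 5
Ranks of variable 2: 1, 4, 5, 3, 2
d = r₁ − r₂: 0, -2, -2, 1, 3
d²: 0, 4, 4, 1, 9; Σd² = 18
ρ = 1 − 6·18/(5·24) = 1 − 108/120 = 0.100

0.100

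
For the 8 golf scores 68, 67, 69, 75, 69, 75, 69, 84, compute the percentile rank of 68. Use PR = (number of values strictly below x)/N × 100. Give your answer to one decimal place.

12.5

N = 8.
Strictly below 68: 1. Equal to 68: 1.
PR = 1/8 × 100 = 12.5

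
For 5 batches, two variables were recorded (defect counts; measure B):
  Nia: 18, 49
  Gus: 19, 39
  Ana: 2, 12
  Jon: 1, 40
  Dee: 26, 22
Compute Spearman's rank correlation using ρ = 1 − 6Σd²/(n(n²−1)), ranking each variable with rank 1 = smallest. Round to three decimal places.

Ranks of variable 1: 3, 4, 2, 1, 5
Ranks of variable 2: 5, 3, 1, 4, 2
d = r₁ − r₂: -2, 1, 1, -3, 3
d²: 4, 1, 1, 9, 9; Σd² = 24
ρ = 1 − 6·24/(5·24) = 1 − 144/120 = -0.200

-0.200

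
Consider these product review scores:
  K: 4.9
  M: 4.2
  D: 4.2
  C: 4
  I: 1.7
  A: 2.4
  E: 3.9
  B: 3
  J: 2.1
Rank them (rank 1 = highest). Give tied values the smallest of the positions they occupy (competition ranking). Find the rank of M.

Sorted (descending): 4.9, 4.2, 4.2, 4, 3.9, 3, 2.4, 2.1, 1.7
The 2 values of 4.2 occupy positions 2–3 → each gets rank 2.
M has value 4.2 → rank 2.

2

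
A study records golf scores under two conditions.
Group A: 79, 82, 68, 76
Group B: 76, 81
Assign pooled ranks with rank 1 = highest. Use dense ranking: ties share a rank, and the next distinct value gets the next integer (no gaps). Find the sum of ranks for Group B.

6

Sorted (descending): 82, 81, 79, 76, 76, 68
The 2 values of 76 share dense rank 4.
Remaining distinct values take the next consecutive integers.
Group B values → pooled ranks: 76→4, 81→2
Rank sum = 4 + 2 = 6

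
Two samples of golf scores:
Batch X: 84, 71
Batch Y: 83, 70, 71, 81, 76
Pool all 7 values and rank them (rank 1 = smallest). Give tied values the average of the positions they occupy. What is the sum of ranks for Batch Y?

18.5

Sorted (ascending): 70, 71, 71, 76, 81, 83, 84
The 2 values of 71 occupy positions 2–3 → average rank (2+3)/2 = 2.5.
Batch Y values → pooled ranks: 83→6, 70→1, 71→2.5, 81→5, 76→4
Rank sum = 6 + 1 + 2.5 + 5 + 4 = 18.5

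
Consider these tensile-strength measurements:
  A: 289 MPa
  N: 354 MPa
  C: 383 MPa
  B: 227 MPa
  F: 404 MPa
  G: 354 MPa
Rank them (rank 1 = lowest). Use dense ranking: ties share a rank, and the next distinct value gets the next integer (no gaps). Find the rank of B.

1

Sorted (ascending): 227, 289, 354, 354, 383, 404
The 2 values of 354 share dense rank 3.
Remaining distinct values take the next consecutive integers.
B has value 227 MPa → rank 1.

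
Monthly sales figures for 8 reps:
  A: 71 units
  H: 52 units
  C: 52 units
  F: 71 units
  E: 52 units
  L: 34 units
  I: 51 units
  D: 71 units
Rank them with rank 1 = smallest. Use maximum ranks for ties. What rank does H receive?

Sorted (ascending): 34, 51, 52, 52, 52, 71, 71, 71
The 3 values of 52 occupy positions 3–5 → each gets rank 5.
The 3 values of 71 occupy positions 6–8 → each gets rank 8.
H has value 52 units → rank 5.

5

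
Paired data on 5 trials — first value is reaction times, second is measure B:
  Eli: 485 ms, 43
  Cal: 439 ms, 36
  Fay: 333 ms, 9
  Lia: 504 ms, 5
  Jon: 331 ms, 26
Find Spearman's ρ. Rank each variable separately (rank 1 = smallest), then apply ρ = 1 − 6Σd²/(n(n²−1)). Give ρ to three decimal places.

Ranks of variable 1: 4, 3, 2, 5, 1
Ranks of variable 2: 5, 4, 2, 1, 3
d = r₁ − r₂: -1, -1, 0, 4, -2
d²: 1, 1, 0, 16, 4; Σd² = 22
ρ = 1 − 6·22/(5·24) = 1 − 132/120 = -0.100

-0.100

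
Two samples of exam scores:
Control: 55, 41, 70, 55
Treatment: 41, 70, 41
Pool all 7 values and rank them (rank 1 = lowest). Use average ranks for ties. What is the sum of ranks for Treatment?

10.5

Sorted (ascending): 41, 41, 41, 55, 55, 70, 70
The 3 values of 41 occupy positions 1–3 → average rank 2.
The 2 values of 55 occupy positions 4–5 → average rank (4+5)/2 = 4.5.
The 2 values of 70 occupy positions 6–7 → average rank (6+7)/2 = 6.5.
Treatment values → pooled ranks: 41→2, 70→6.5, 41→2
Rank sum = 2 + 6.5 + 2 = 10.5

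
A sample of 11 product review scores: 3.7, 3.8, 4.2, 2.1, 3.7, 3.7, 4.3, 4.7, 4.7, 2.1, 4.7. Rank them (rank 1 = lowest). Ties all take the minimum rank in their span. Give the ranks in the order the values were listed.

3, 6, 7, 1, 3, 3, 8, 9, 9, 1, 9

Sorted (ascending): 2.1, 2.1, 3.7, 3.7, 3.7, 3.8, 4.2, 4.3, 4.7, 4.7, 4.7
The 2 values of 2.1 occupy positions 1–2 → each gets rank 1.
The 3 values of 3.7 occupy positions 3–5 → each gets rank 3.
The 3 values of 4.7 occupy positions 9–11 → each gets rank 9.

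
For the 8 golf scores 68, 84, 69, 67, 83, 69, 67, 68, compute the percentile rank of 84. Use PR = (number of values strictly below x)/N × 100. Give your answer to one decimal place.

87.5

N = 8.
Strictly below 84: 7. Equal to 84: 1.
PR = 7/8 × 100 = 87.5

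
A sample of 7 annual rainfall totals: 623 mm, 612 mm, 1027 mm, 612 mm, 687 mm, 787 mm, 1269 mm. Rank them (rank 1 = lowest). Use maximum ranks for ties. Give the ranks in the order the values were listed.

Sorted (ascending): 612, 612, 623, 687, 787, 1027, 1269
The 2 values of 612 occupy positions 1–2 → each gets rank 2.

3, 2, 6, 2, 4, 5, 7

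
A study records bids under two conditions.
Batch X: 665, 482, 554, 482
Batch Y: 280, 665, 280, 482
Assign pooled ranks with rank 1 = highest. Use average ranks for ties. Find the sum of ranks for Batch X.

Sorted (descending): 665, 665, 554, 482, 482, 482, 280, 280
The 2 values of 665 occupy positions 1–2 → average rank (1+2)/2 = 1.5.
The 3 values of 482 occupy positions 4–6 → average rank 5.
The 2 values of 280 occupy positions 7–8 → average rank (7+8)/2 = 7.5.
Batch X values → pooled ranks: 665→1.5, 482→5, 554→3, 482→5
Rank sum = 1.5 + 5 + 3 + 5 = 14.5

14.5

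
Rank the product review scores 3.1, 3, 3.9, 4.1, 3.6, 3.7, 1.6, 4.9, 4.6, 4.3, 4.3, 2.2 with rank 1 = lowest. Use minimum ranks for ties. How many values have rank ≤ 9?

10

Sorted (ascending): 1.6, 2.2, 3, 3.1, 3.6, 3.7, 3.9, 4.1, 4.3, 4.3, 4.6, 4.9
The 2 values of 4.3 occupy positions 9–10 → each gets rank 9.
Ranks ≤ 9: {1, 2, 3, 4, 5, 6, 7, 8, 9, 9} → 10 values.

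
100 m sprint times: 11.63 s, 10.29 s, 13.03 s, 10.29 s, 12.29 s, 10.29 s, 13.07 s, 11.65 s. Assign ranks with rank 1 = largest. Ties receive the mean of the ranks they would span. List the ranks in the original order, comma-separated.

Sorted (descending): 13.07, 13.03, 12.29, 11.65, 11.63, 10.29, 10.29, 10.29
The 3 values of 10.29 occupy positions 6–8 → average rank 7.

5, 7, 2, 7, 3, 7, 1, 4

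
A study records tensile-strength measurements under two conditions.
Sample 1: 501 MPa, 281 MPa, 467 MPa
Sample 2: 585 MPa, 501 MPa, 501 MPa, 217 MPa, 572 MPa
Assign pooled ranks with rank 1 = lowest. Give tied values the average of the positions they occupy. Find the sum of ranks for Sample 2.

Sorted (ascending): 217, 281, 467, 501, 501, 501, 572, 585
The 3 values of 501 occupy positions 4–6 → average rank 5.
Sample 2 values → pooled ranks: 585→8, 501→5, 501→5, 217→1, 572→7
Rank sum = 8 + 5 + 5 + 1 + 7 = 26

26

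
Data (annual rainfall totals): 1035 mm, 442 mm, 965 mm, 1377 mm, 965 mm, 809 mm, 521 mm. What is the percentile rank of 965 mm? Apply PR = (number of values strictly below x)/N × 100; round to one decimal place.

42.9

N = 7.
Strictly below 965: 3. Equal to 965: 2.
PR = 3/7 × 100 = 42.9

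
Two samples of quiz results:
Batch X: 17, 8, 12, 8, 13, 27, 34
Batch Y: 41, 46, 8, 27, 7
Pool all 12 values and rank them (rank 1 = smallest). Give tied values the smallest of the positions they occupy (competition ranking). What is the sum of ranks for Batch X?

Sorted (ascending): 7, 8, 8, 8, 12, 13, 17, 27, 27, 34, 41, 46
The 3 values of 8 occupy positions 2–4 → each gets rank 2.
The 2 values of 27 occupy positions 8–9 → each gets rank 8.
Batch X values → pooled ranks: 17→7, 8→2, 12→5, 8→2, 13→6, 27→8, 34→10
Rank sum = 7 + 2 + 5 + 2 + 6 + 8 + 10 = 40

40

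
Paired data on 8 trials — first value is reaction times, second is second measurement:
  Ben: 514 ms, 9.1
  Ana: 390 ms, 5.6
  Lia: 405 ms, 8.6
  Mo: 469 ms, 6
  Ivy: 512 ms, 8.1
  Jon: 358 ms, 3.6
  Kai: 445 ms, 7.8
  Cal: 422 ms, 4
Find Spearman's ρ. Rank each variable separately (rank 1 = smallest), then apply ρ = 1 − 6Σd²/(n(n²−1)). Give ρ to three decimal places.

0.690

Ranks of variable 1: 8, 2, 3, 6, 7, 1, 5, 4
Ranks of variable 2: 8, 3, 7, 4, 6, 1, 5, 2
d = r₁ − r₂: 0, -1, -4, 2, 1, 0, 0, 2
d²: 0, 1, 16, 4, 1, 0, 0, 4; Σd² = 26
ρ = 1 − 6·26/(8·63) = 1 − 156/504 = 0.690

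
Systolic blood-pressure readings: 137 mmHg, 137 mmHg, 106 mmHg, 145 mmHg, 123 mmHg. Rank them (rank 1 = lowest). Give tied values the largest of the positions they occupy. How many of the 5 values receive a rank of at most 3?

Sorted (ascending): 106, 123, 137, 137, 145
The 2 values of 137 occupy positions 3–4 → each gets rank 4.
Ranks ≤ 3: {1, 2} → 2 values.

2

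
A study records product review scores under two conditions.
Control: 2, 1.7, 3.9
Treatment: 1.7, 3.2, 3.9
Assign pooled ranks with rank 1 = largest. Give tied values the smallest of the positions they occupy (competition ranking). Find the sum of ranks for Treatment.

Sorted (descending): 3.9, 3.9, 3.2, 2, 1.7, 1.7
The 2 values of 3.9 occupy positions 1–2 → each gets rank 1.
The 2 values of 1.7 occupy positions 5–6 → each gets rank 5.
Treatment values → pooled ranks: 1.7→5, 3.2→3, 3.9→1
Rank sum = 5 + 3 + 1 = 9

9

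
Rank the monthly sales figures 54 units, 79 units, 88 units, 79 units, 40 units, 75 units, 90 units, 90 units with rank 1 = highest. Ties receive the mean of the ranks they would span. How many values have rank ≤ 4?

3

Sorted (descending): 90, 90, 88, 79, 79, 75, 54, 40
The 2 values of 90 occupy positions 1–2 → average rank (1+2)/2 = 1.5.
The 2 values of 79 occupy positions 4–5 → average rank (4+5)/2 = 4.5.
Ranks ≤ 4: {1.5, 1.5, 3} → 3 values.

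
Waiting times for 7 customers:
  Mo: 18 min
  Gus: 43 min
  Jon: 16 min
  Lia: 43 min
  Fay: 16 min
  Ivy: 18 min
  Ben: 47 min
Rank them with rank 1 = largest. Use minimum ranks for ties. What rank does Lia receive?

Sorted (descending): 47, 43, 43, 18, 18, 16, 16
The 2 values of 43 occupy positions 2–3 → each gets rank 2.
The 2 values of 18 occupy positions 4–5 → each gets rank 4.
The 2 values of 16 occupy positions 6–7 → each gets rank 6.
Lia has value 43 min → rank 2.

2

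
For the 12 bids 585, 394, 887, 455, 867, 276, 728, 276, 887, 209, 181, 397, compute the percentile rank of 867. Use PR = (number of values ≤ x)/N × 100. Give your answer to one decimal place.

83.3

N = 12.
Strictly below 867: 9. Equal to 867: 1.
PR = 10/12 × 100 = 83.3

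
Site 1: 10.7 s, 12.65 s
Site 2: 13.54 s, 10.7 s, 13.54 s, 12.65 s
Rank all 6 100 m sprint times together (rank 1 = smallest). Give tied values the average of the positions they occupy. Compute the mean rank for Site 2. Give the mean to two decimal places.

Sorted (ascending): 10.7, 10.7, 12.65, 12.65, 13.54, 13.54
The 2 values of 10.7 occupy positions 1–2 → average rank (1+2)/2 = 1.5.
The 2 values of 12.65 occupy positions 3–4 → average rank (3+4)/2 = 3.5.
The 2 values of 13.54 occupy positions 5–6 → average rank (5+6)/2 = 5.5.
Site 2 values → pooled ranks: 13.54→5.5, 10.7→1.5, 13.54→5.5, 12.65→3.5
Mean rank = (5.5 + 1.5 + 5.5 + 3.5) / 4 = 4.00

4.00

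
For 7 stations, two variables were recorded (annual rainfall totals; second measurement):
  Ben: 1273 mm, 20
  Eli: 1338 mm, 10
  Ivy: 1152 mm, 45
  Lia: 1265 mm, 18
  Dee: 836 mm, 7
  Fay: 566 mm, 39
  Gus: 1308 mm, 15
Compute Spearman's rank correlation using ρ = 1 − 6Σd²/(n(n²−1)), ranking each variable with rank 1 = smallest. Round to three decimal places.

-0.357

Ranks of variable 1: 5, 7, 3, 4, 2, 1, 6
Ranks of variable 2: 5, 2, 7, 4, 1, 6, 3
d = r₁ − r₂: 0, 5, -4, 0, 1, -5, 3
d²: 0, 25, 16, 0, 1, 25, 9; Σd² = 76
ρ = 1 − 6·76/(7·48) = 1 − 456/336 = -0.357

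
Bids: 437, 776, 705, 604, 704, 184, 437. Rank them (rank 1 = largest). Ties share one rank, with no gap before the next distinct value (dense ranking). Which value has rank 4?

Sorted (descending): 776, 705, 704, 604, 437, 437, 184
The 2 values of 437 share dense rank 5.
Remaining distinct values take the next consecutive integers.
Rank 4 → value 604.

604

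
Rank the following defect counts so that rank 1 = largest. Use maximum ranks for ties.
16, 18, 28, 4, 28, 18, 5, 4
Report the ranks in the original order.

5, 4, 2, 8, 2, 4, 6, 8

Sorted (descending): 28, 28, 18, 18, 16, 5, 4, 4
The 2 values of 28 occupy positions 1–2 → each gets rank 2.
The 2 values of 18 occupy positions 3–4 → each gets rank 4.
The 2 values of 4 occupy positions 7–8 → each gets rank 8.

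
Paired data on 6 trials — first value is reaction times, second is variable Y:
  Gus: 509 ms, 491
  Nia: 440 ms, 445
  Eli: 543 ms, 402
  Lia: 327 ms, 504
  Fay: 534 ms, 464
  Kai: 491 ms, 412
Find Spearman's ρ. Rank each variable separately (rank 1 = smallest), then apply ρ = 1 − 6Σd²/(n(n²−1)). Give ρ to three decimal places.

-0.543

Ranks of variable 1: 4, 2, 6, 1, 5, 3
Ranks of variable 2: 5, 3, 1, 6, 4, 2
d = r₁ − r₂: -1, -1, 5, -5, 1, 1
d²: 1, 1, 25, 25, 1, 1; Σd² = 54
ρ = 1 − 6·54/(6·35) = 1 − 324/210 = -0.543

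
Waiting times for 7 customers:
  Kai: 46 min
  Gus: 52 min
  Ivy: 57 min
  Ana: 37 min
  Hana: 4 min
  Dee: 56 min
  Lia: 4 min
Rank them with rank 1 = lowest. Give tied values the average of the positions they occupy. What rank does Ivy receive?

Sorted (ascending): 4, 4, 37, 46, 52, 56, 57
The 2 values of 4 occupy positions 1–2 → average rank (1+2)/2 = 1.5.
Ivy has value 57 min → rank 7.

7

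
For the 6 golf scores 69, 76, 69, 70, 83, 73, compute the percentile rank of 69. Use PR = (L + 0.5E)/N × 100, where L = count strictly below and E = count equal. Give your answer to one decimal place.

N = 6.
Strictly below 69: 0. Equal to 69: 2.
PR = (0 + 0.5·2)/6 × 100 = 16.7

16.7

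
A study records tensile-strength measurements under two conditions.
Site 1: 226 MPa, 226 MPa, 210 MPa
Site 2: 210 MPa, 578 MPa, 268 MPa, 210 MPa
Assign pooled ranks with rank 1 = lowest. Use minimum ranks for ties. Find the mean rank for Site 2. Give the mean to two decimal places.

Sorted (ascending): 210, 210, 210, 226, 226, 268, 578
The 3 values of 210 occupy positions 1–3 → each gets rank 1.
The 2 values of 226 occupy positions 4–5 → each gets rank 4.
Site 2 values → pooled ranks: 210→1, 578→7, 268→6, 210→1
Mean rank = (1 + 7 + 6 + 1) / 4 = 3.75

3.75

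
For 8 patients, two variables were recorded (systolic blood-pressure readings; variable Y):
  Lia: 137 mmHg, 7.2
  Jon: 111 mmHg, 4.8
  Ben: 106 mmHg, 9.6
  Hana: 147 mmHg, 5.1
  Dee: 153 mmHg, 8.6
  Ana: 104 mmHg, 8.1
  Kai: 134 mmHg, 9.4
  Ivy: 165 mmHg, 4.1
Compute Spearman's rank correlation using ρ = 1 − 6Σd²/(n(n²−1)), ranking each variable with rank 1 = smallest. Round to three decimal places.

Ranks of variable 1: 5, 3, 2, 6, 7, 1, 4, 8
Ranks of variable 2: 4, 2, 8, 3, 6, 5, 7, 1
d = r₁ − r₂: 1, 1, -6, 3, 1, -4, -3, 7
d²: 1, 1, 36, 9, 1, 16, 9, 49; Σd² = 122
ρ = 1 − 6·122/(8·63) = 1 − 732/504 = -0.452

-0.452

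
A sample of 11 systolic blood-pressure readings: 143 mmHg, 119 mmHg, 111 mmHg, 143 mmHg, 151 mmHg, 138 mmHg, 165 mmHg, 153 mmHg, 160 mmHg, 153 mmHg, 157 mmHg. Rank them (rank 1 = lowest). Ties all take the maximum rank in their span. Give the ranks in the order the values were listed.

Sorted (ascending): 111, 119, 138, 143, 143, 151, 153, 153, 157, 160, 165
The 2 values of 143 occupy positions 4–5 → each gets rank 5.
The 2 values of 153 occupy positions 7–8 → each gets rank 8.

5, 2, 1, 5, 6, 3, 11, 8, 10, 8, 9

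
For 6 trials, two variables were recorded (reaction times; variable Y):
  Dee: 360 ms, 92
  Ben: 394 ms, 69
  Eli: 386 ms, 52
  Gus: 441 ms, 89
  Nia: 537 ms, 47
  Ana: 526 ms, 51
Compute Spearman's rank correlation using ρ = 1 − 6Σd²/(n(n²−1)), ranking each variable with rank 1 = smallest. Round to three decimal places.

Ranks of variable 1: 1, 3, 2, 4, 6, 5
Ranks of variable 2: 6, 4, 3, 5, 1, 2
d = r₁ − r₂: -5, -1, -1, -1, 5, 3
d²: 25, 1, 1, 1, 25, 9; Σd² = 62
ρ = 1 − 6·62/(6·35) = 1 − 372/210 = -0.771

-0.771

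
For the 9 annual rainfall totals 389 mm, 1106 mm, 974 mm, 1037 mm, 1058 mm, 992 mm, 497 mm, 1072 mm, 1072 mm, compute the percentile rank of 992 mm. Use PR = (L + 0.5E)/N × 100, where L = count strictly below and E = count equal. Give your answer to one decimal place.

N = 9.
Strictly below 992: 3. Equal to 992: 1.
PR = (3 + 0.5·1)/9 × 100 = 38.9

38.9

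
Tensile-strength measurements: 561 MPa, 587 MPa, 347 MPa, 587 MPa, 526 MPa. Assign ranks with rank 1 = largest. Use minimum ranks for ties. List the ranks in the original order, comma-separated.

3, 1, 5, 1, 4

Sorted (descending): 587, 587, 561, 526, 347
The 2 values of 587 occupy positions 1–2 → each gets rank 1.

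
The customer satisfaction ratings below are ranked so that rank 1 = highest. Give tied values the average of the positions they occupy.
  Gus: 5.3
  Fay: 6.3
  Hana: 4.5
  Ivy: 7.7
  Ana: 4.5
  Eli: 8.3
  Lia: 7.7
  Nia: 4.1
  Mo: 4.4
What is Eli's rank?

Sorted (descending): 8.3, 7.7, 7.7, 6.3, 5.3, 4.5, 4.5, 4.4, 4.1
The 2 values of 7.7 occupy positions 2–3 → average rank (2+3)/2 = 2.5.
The 2 values of 4.5 occupy positions 6–7 → average rank (6+7)/2 = 6.5.
Eli has value 8.3 → rank 1.

1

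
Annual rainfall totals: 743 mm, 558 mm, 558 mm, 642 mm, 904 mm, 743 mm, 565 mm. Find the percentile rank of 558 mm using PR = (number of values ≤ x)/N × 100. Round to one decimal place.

N = 7.
Strictly below 558: 0. Equal to 558: 2.
PR = 2/7 × 100 = 28.6

28.6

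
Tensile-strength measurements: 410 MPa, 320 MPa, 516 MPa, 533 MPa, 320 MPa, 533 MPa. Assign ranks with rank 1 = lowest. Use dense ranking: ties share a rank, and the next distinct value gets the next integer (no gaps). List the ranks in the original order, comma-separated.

Sorted (ascending): 320, 320, 410, 516, 533, 533
The 2 values of 320 share dense rank 1.
The 2 values of 533 share dense rank 4.
Remaining distinct values take the next consecutive integers.

2, 1, 3, 4, 1, 4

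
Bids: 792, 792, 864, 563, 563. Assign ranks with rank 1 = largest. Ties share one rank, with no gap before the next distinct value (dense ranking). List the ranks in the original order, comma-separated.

2, 2, 1, 3, 3

Sorted (descending): 864, 792, 792, 563, 563
The 2 values of 792 share dense rank 2.
The 2 values of 563 share dense rank 3.
Remaining distinct values take the next consecutive integers.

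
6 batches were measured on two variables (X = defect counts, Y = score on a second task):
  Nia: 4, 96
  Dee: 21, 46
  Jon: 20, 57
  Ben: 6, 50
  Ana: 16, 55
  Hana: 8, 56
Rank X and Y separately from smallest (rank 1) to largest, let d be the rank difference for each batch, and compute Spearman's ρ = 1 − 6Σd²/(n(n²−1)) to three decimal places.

-0.486

Ranks of variable 1: 1, 6, 5, 2, 4, 3
Ranks of variable 2: 6, 1, 5, 2, 3, 4
d = r₁ − r₂: -5, 5, 0, 0, 1, -1
d²: 25, 25, 0, 0, 1, 1; Σd² = 52
ρ = 1 − 6·52/(6·35) = 1 − 312/210 = -0.486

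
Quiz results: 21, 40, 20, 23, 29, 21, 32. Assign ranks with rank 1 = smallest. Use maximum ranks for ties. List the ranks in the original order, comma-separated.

Sorted (ascending): 20, 21, 21, 23, 29, 32, 40
The 2 values of 21 occupy positions 2–3 → each gets rank 3.

3, 7, 1, 4, 5, 3, 6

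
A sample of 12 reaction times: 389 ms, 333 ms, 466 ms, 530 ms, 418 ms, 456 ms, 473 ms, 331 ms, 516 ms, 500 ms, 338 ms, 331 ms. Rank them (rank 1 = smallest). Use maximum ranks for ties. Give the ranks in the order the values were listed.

5, 3, 8, 12, 6, 7, 9, 2, 11, 10, 4, 2

Sorted (ascending): 331, 331, 333, 338, 389, 418, 456, 466, 473, 500, 516, 530
The 2 values of 331 occupy positions 1–2 → each gets rank 2.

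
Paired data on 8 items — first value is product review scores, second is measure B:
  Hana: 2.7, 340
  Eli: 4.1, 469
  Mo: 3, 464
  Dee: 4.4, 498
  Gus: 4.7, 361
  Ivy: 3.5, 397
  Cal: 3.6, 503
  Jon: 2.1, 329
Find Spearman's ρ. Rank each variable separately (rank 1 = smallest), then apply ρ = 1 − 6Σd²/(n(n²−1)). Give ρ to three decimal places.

0.548

Ranks of variable 1: 2, 6, 3, 7, 8, 4, 5, 1
Ranks of variable 2: 2, 6, 5, 7, 3, 4, 8, 1
d = r₁ − r₂: 0, 0, -2, 0, 5, 0, -3, 0
d²: 0, 0, 4, 0, 25, 0, 9, 0; Σd² = 38
ρ = 1 − 6·38/(8·63) = 1 − 228/504 = 0.548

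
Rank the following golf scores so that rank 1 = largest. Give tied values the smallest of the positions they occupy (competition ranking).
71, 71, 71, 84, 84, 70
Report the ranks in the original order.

3, 3, 3, 1, 1, 6

Sorted (descending): 84, 84, 71, 71, 71, 70
The 2 values of 84 occupy positions 1–2 → each gets rank 1.
The 3 values of 71 occupy positions 3–5 → each gets rank 3.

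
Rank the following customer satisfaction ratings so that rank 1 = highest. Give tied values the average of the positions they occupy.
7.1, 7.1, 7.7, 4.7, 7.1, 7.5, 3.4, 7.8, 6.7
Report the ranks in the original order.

5, 5, 2, 8, 5, 3, 9, 1, 7

Sorted (descending): 7.8, 7.7, 7.5, 7.1, 7.1, 7.1, 6.7, 4.7, 3.4
The 3 values of 7.1 occupy positions 4–6 → average rank 5.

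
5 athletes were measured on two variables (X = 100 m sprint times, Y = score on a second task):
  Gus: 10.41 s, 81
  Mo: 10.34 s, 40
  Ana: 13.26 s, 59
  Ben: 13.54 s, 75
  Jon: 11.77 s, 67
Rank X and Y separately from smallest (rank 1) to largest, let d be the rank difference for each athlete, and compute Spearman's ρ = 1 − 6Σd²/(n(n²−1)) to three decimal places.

0.300

Ranks of variable 1: 2, 1, 4, 5, 3
Ranks of variable 2: 5, 1, 2, 4, 3
d = r₁ − r₂: -3, 0, 2, 1, 0
d²: 9, 0, 4, 1, 0; Σd² = 14
ρ = 1 − 6·14/(5·24) = 1 − 84/120 = 0.300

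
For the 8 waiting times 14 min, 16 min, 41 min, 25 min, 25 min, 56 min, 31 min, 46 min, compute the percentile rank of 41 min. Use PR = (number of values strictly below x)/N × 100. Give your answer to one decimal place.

62.5

N = 8.
Strictly below 41: 5. Equal to 41: 1.
PR = 5/8 × 100 = 62.5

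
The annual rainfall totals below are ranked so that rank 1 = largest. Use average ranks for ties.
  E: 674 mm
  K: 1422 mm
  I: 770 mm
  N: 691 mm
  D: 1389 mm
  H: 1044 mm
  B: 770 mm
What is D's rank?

2

Sorted (descending): 1422, 1389, 1044, 770, 770, 691, 674
The 2 values of 770 occupy positions 4–5 → average rank (4+5)/2 = 4.5.
D has value 1389 mm → rank 2.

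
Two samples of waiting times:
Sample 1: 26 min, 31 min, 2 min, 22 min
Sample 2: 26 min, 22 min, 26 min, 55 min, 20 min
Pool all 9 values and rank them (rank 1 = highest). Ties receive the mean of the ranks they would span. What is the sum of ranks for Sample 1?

21.5

Sorted (descending): 55, 31, 26, 26, 26, 22, 22, 20, 2
The 3 values of 26 occupy positions 3–5 → average rank 4.
The 2 values of 22 occupy positions 6–7 → average rank (6+7)/2 = 6.5.
Sample 1 values → pooled ranks: 26→4, 31→2, 2→9, 22→6.5
Rank sum = 4 + 2 + 9 + 6.5 = 21.5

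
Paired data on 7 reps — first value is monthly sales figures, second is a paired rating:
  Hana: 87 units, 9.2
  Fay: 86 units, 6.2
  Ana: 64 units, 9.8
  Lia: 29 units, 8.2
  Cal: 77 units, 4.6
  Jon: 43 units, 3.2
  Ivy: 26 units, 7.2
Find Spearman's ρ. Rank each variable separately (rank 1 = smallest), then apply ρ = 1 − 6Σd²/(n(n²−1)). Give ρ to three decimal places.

0.107

Ranks of variable 1: 7, 6, 4, 2, 5, 3, 1
Ranks of variable 2: 6, 3, 7, 5, 2, 1, 4
d = r₁ − r₂: 1, 3, -3, -3, 3, 2, -3
d²: 1, 9, 9, 9, 9, 4, 9; Σd² = 50
ρ = 1 − 6·50/(7·48) = 1 − 300/336 = 0.107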